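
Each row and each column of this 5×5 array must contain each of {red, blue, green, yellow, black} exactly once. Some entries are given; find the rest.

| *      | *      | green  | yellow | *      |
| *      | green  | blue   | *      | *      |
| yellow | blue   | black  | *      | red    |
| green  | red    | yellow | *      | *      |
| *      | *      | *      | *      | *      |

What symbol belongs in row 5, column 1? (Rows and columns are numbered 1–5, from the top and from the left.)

blue

(r1,c2) = black
(r1,c5) = blue
(r3,c4) = green
(r4,c5) = black
(r5,c2) = yellow
(r5,c3) = red
(r5,c5) = green
(r1,c1) = red
(r2,c1) = black
(r2,c4) = red
(r2,c5) = yellow
(r4,c4) = blue
(r5,c1) = blue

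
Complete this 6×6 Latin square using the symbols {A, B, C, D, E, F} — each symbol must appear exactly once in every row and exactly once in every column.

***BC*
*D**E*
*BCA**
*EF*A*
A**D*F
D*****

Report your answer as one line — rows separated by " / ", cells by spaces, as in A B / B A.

Cell (r4,c4): row 4 has {A,E,F}; column 4 has {A,B,D} → C.
Cell (r5,c2): row 5 has {A,D,F}; column 2 has {B,D,E} → C.
Cell (r5,c5): row 5 has {A,C,D,F}; column 5 has {A,C,E} → B.
Cell (r6,c5): row 6 has {D}; column 5 has {A,B,C,E} → F.
Cell (r2,c4): row 2 has {D,E}; column 4 has {A,B,C,D} → F.
Cell (r3,c5): row 3 has {A,B,C}; column 5 has {A,B,C,E,F} → D.
Cell (r3,c6): row 3 has {A,B,C,D}; column 6 has {F} → E.
Cell (r4,c1): row 4 has {A,C,E,F}; column 1 has {A,D} → B.
Cell (r4,c6): row 4 has {A,B,C,E,F}; column 6 has {E,F} → D.
Cell (r5,c3): row 5 has {A,B,C,D,F}; column 3 has {C,F} → E.
Cell (r6,c2): row 6 has {D,F}; column 2 has {B,C,D,E} → A.
Cell (r6,c3): row 6 has {A,D,F}; column 3 has {C,E,F} → B.
Cell (r6,c4): row 6 has {A,B,D,F}; column 4 has {A,B,C,D,F} → E.
Cell (r6,c6): row 6 has {A,B,D,E,F}; column 6 has {D,E,F} → C.
Cell (r1,c2): row 1 has {B,C}; column 2 has {A,B,C,D,E} → F.
Cell (r1,c6): row 1 has {B,C,F}; column 6 has {C,D,E,F} → A.
Cell (r2,c1): row 2 has {D,E,F}; column 1 has {A,B,D} → C.
Cell (r2,c3): row 2 has {C,D,E,F}; column 3 has {B,C,E,F} → A.
Cell (r2,c6): row 2 has {A,C,D,E,F}; column 6 has {A,C,D,E,F} → B.
Cell (r3,c1): row 3 has {A,B,C,D,E}; column 1 has {A,B,C,D} → F.
Cell (r1,c1): row 1 has {A,B,C,F}; column 1 has {A,B,C,D,F} → E.
Cell (r1,c3): row 1 has {A,B,C,E,F}; column 3 has {A,B,C,E,F} → D.

E F D B C A / C D A F E B / F B C A D E / B E F C A D / A C E D B F / D A B E F C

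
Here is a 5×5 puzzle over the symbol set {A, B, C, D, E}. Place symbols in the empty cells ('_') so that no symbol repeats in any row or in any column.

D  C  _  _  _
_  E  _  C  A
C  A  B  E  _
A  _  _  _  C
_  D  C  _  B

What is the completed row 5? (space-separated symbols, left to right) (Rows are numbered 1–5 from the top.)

E D C A B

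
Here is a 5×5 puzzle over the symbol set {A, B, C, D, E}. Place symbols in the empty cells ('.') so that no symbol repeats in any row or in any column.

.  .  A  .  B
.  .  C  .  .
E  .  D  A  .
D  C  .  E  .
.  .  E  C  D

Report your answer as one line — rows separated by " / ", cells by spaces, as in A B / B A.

C E A D B / A D C B E / E B D A C / D C B E A / B A E C D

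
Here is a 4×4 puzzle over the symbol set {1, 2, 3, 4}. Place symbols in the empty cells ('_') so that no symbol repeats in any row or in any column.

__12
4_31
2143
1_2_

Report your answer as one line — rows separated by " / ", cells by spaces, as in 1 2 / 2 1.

3 4 1 2 / 4 2 3 1 / 2 1 4 3 / 1 3 2 4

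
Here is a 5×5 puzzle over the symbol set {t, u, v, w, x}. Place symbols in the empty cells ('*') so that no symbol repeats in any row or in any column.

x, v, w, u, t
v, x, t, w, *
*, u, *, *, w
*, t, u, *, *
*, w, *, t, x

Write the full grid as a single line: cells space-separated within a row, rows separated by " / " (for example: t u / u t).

x v w u t / v x t w u / t u x v w / w t u x v / u w v t x

(r2,c5): row 2 has {t,v,w,x}; column 5 has {t,w,x}, so it must be u.
(r3,c1): row 3 has {u,w}; column 1 has {v,x}, so it must be t.
(r4,c1): row 4 has {t,u}; column 1 has {t,v,x}, so it must be w.
(r4,c5): row 4 has {t,u,w}; column 5 has {t,u,w,x}, so it must be v.
(r5,c1): row 5 has {t,w,x}; column 1 has {t,v,w,x}, so it must be u.
(r5,c3): row 5 has {t,u,w,x}; column 3 has {t,u,w}, so it must be v.
(r3,c3): row 3 has {t,u,w}; column 3 has {t,u,v,w}, so it must be x.
(r3,c4): row 3 has {t,u,w,x}; column 4 has {t,u,w}, so it must be v.
(r4,c4): row 4 has {t,u,v,w}; column 4 has {t,u,v,w}, so it must be x.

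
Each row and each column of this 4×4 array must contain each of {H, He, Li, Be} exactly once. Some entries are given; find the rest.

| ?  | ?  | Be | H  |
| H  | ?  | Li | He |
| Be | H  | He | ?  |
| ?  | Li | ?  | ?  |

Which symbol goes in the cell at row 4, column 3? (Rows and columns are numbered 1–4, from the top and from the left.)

H

At row 1, column 2: row 1 has {H,Be}; column 2 has {H,Li}; that leaves He.
At row 2, column 2: row 2 has {H,He,Li}; column 2 has {H,He,Li}; that leaves Be.
At row 3, column 4: row 3 has {H,He,Be}; column 4 has {H,He}; that leaves Li.
At row 4, column 1: row 4 has {Li}; column 1 has {H,Be}; that leaves He.
At row 4, column 3: row 4 has {He,Li}; column 3 has {He,Li,Be}; that leaves H.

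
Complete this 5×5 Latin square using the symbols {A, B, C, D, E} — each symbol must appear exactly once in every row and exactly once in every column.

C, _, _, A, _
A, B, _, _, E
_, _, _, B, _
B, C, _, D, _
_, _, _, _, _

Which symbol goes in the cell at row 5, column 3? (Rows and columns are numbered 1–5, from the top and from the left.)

C

(r2,c4) = C
(r4,c5) = A
(r5,c4) = E
(r2,c3) = D
(r4,c3) = E
(r5,c1) = D
(r5,c2) = A
(r1,c3) = B
(r1,c5) = D
(r3,c1) = E
(r3,c2) = D
(r3,c5) = C
(r5,c3) = C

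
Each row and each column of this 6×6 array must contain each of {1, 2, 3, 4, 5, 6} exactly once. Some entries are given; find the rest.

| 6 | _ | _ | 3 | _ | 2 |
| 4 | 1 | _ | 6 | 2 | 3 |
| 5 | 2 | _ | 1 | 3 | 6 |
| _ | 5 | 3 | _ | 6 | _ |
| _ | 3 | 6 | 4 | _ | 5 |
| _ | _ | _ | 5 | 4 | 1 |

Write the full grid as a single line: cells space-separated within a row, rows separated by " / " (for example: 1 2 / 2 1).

6 4 1 3 5 2 / 4 1 5 6 2 3 / 5 2 4 1 3 6 / 1 5 3 2 6 4 / 2 3 6 4 1 5 / 3 6 2 5 4 1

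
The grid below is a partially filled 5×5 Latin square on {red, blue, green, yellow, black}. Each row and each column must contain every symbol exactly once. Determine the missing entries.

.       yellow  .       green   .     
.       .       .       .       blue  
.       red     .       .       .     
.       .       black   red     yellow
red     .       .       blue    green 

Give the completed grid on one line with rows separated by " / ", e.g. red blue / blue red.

black yellow blue green red / yellow green red black blue / blue red green yellow black / green blue black red yellow / red black yellow blue green

At row 3, column 5: row 3 has {red}; column 5 has {blue,green,yellow}; that leaves black.
At row 5, column 2: row 5 has {red,blue,green}; column 2 has {red,yellow}; that leaves black.
At row 5, column 3: row 5 has {red,blue,green,black}; column 3 has {black}; that leaves yellow.
At row 1, column 5: row 1 has {green,yellow}; column 5 has {blue,green,yellow,black}; that leaves red.
At row 2, column 2: row 2 has {blue}; column 2 has {red,yellow,black}; that leaves green.
At row 2, column 3: row 2 has {blue,green}; column 3 has {yellow,black}; that leaves red.
At row 3, column 4: row 3 has {red,black}; column 4 has {red,blue,green}; that leaves yellow.
At row 4, column 2: row 4 has {red,yellow,black}; column 2 has {red,green,yellow,black}; that leaves blue.
At row 1, column 3: row 1 has {red,green,yellow}; column 3 has {red,yellow,black}; that leaves blue.
At row 2, column 4: row 2 has {red,blue,green}; column 4 has {red,blue,green,yellow}; that leaves black.
At row 3, column 3: row 3 has {red,yellow,black}; column 3 has {red,blue,yellow,black}; that leaves green.
At row 4, column 1: row 4 has {red,blue,yellow,black}; column 1 has {red}; that leaves green.
At row 1, column 1: row 1 has {red,blue,green,yellow}; column 1 has {red,green}; that leaves black.
At row 2, column 1: row 2 has {red,blue,green,black}; column 1 has {red,green,black}; that leaves yellow.
At row 3, column 1: row 3 has {red,green,yellow,black}; column 1 has {red,green,yellow,black}; that leaves blue.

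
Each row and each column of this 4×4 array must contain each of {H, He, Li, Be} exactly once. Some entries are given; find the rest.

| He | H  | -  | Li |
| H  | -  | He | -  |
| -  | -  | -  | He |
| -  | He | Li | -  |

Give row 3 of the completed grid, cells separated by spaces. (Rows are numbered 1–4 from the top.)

(r1,c3) = Be
(r2,c4) = Be
(r3,c3) = H
(r4,c1) = Be
(r4,c4) = H
(r2,c2) = Li
(r3,c1) = Li
(r3,c2) = Be

Li Be H He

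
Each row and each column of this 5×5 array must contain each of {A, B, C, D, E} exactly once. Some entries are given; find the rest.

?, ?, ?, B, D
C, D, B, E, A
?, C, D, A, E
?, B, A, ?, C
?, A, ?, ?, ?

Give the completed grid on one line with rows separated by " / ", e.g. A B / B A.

row 1 has {B,D}; column 2 has {A,B,C,D} — only E is left for (r1,c2).
row 1 has {B,D,E}; column 3 has {A,B,D} — only C is left for (r1,c3).
row 3 has {A,C,D,E}; column 1 has {C} — only B is left for (r3,c1).
row 4 has {A,B,C}; column 4 has {A,B,E} — only D is left for (r4,c4).
row 5 has {A}; column 3 has {A,B,C,D} — only E is left for (r5,c3).
row 5 has {A,E}; column 4 has {A,B,D,E} — only C is left for (r5,c4).
row 5 has {A,C,E}; column 5 has {A,C,D,E} — only B is left for (r5,c5).
row 1 has {B,C,D,E}; column 1 has {B,C} — only A is left for (r1,c1).
row 4 has {A,B,C,D}; column 1 has {A,B,C} — only E is left for (r4,c1).
row 5 has {A,B,C,E}; column 1 has {A,B,C,E} — only D is left for (r5,c1).

A E C B D / C D B E A / B C D A E / E B A D C / D A E C B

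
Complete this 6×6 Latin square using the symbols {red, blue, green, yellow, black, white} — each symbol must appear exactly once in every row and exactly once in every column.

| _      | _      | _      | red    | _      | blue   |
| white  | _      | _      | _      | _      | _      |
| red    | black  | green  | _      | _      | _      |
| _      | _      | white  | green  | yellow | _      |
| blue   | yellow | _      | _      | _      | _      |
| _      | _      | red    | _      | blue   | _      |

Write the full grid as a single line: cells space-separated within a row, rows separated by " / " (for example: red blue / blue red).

green white yellow red black blue / white red blue yellow green black / red black green blue white yellow / black blue white green yellow red / blue yellow black white red green / yellow green red black blue white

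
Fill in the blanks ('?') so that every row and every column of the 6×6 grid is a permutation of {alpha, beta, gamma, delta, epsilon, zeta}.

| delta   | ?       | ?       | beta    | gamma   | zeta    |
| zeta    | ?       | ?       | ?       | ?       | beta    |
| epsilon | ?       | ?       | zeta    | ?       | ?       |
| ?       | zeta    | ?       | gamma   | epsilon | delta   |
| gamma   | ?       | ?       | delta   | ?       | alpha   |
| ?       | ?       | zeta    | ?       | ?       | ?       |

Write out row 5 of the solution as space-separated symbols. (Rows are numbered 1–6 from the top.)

gamma beta epsilon delta zeta alpha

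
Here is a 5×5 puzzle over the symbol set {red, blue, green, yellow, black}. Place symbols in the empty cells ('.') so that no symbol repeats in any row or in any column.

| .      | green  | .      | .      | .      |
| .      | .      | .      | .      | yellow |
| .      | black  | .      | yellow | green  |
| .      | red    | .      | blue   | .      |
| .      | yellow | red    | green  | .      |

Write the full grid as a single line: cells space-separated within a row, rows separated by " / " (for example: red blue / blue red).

blue green yellow black red / green blue black red yellow / red black blue yellow green / yellow red green blue black / black yellow red green blue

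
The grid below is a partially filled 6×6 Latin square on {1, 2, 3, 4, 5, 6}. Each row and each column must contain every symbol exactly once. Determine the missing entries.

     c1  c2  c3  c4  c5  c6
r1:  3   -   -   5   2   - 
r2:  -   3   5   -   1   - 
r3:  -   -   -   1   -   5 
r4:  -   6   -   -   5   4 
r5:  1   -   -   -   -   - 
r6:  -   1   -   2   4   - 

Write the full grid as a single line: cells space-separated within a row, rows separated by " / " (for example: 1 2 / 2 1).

Cell (r1,c2): row 1 has {2,3,5}; column 2 has {1,3,6} → 4.
Cell (r3,c2): row 3 has {1,5}; column 2 has {1,3,4,6} → 2.
Cell (r4,c1): row 4 has {4,5,6}; column 1 has {1,3} → 2.
Cell (r4,c4): row 4 has {2,4,5,6}; column 4 has {1,2,5} → 3.
Cell (r5,c2): row 5 has {1}; column 2 has {1,2,3,4,6} → 5.
Cell (r4,c3): row 4 has {2,3,4,5,6}; column 3 has {5} → 1.
Cell (r1,c3): row 1 has {2,3,4,5}; column 3 has {1,5} → 6.
Cell (r1,c6): row 1 has {2,3,4,5,6}; column 6 has {4,5} → 1.
Cell (r6,c3): row 6 has {1,2,4}; column 3 has {1,5,6} → 3.
Cell (r6,c6): row 6 has {1,2,3,4}; column 6 has {1,4,5} → 6.
Cell (r2,c6): row 2 has {1,3,5}; column 6 has {1,4,5,6} → 2.
Cell (r3,c3): row 3 has {1,2,5}; column 3 has {1,3,5,6} → 4.
Cell (r5,c3): row 5 has {1,5}; column 3 has {1,3,4,5,6} → 2.
Cell (r5,c6): row 5 has {1,2,5}; column 6 has {1,2,4,5,6} → 3.
Cell (r6,c1): row 6 has {1,2,3,4,6}; column 1 has {1,2,3} → 5.
Cell (r3,c1): row 3 has {1,2,4,5}; column 1 has {1,2,3,5} → 6.
Cell (r3,c5): row 3 has {1,2,4,5,6}; column 5 has {1,2,4,5} → 3.
Cell (r5,c5): row 5 has {1,2,3,5}; column 5 has {1,2,3,4,5} → 6.
Cell (r2,c1): row 2 has {1,2,3,5}; column 1 has {1,2,3,5,6} → 4.
Cell (r2,c4): row 2 has {1,2,3,4,5}; column 4 has {1,2,3,5} → 6.
Cell (r5,c4): row 5 has {1,2,3,5,6}; column 4 has {1,2,3,5,6} → 4.

3 4 6 5 2 1 / 4 3 5 6 1 2 / 6 2 4 1 3 5 / 2 6 1 3 5 4 / 1 5 2 4 6 3 / 5 1 3 2 4 6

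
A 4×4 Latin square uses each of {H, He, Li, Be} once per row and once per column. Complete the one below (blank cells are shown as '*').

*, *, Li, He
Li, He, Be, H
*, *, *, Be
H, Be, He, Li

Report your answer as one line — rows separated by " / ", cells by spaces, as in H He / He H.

Be H Li He / Li He Be H / He Li H Be / H Be He Li

(r1,c1) = Be
(r1,c2) = H
(r3,c1) = He
(r3,c2) = Li
(r3,c3) = H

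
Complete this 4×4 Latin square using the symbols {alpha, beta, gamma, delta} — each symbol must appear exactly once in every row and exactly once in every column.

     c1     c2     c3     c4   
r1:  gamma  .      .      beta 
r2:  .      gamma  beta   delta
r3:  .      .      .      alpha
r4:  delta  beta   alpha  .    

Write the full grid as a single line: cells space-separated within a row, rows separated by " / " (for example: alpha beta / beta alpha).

(r1,c3) = delta
(r2,c1) = alpha
(r3,c1) = beta
(r3,c2) = delta
(r3,c3) = gamma
(r4,c4) = gamma
(r1,c2) = alpha

gamma alpha delta beta / alpha gamma beta delta / beta delta gamma alpha / delta beta alpha gamma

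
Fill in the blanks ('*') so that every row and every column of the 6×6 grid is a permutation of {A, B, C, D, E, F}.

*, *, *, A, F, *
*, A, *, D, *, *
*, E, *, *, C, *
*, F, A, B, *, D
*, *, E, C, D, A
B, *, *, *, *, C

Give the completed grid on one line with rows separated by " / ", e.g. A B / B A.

D C B A F E / E A C D B F / A E D F C B / C F A B E D / F B E C D A / B D F E A C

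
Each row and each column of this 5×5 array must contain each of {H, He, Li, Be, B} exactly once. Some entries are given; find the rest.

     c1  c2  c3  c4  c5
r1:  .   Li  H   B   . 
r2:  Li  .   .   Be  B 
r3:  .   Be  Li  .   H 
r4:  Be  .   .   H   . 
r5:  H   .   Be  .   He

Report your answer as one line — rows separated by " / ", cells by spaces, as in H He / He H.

(r1,c1): row 1 has {H,Li,B}; column 1 has {H,Li,Be}, so it must be He.
(r1,c5): row 1 has {H,He,Li,B}; column 5 has {H,He,B}, so it must be Be.
(r2,c3): row 2 has {Li,Be,B}; column 3 has {H,Li,Be}, so it must be He.
(r3,c1): row 3 has {H,Li,Be}; column 1 has {H,He,Li,Be}, so it must be B.
(r3,c4): row 3 has {H,Li,Be,B}; column 4 has {H,Be,B}, so it must be He.
(r4,c3): row 4 has {H,Be}; column 3 has {H,He,Li,Be}, so it must be B.
(r4,c5): row 4 has {H,Be,B}; column 5 has {H,He,Be,B}, so it must be Li.
(r5,c2): row 5 has {H,He,Be}; column 2 has {Li,Be}, so it must be B.
(r5,c4): row 5 has {H,He,Be,B}; column 4 has {H,He,Be,B}, so it must be Li.
(r2,c2): row 2 has {He,Li,Be,B}; column 2 has {Li,Be,B}, so it must be H.
(r4,c2): row 4 has {H,Li,Be,B}; column 2 has {H,Li,Be,B}, so it must be He.

He Li H B Be / Li H He Be B / B Be Li He H / Be He B H Li / H B Be Li He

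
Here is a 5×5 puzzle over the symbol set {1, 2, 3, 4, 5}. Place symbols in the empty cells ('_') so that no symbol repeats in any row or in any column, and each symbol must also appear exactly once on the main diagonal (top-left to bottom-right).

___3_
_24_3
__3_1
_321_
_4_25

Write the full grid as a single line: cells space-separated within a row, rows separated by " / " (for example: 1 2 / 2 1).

row 1 has {3}; column 1 is empty so far; the diagonal has {1,2,3,5} — only 4 is left for (r1,c1).
row 1 has {3,4}; column 5 has {1,3,5} — only 2 is left for (r1,c5).
row 2 has {2,3,4}; column 4 has {1,2,3} — only 5 is left for (r2,c4).
row 3 has {1,3}; column 2 has {2,3,4} — only 5 is left for (r3,c2).
row 3 has {1,3,5}; column 4 has {1,2,3,5} — only 4 is left for (r3,c4).
row 4 has {1,2,3}; column 1 has {4} — only 5 is left for (r4,c1).
row 4 has {1,2,3,5}; column 5 has {1,2,3,5} — only 4 is left for (r4,c5).
row 5 has {2,4,5}; column 3 has {2,3,4} — only 1 is left for (r5,c3).
row 1 has {2,3,4}; column 2 has {2,3,4,5} — only 1 is left for (r1,c2).
row 1 has {1,2,3,4}; column 3 has {1,2,3,4} — only 5 is left for (r1,c3).
row 2 has {2,3,4,5}; column 1 has {4,5} — only 1 is left for (r2,c1).
row 3 has {1,3,4,5}; column 1 has {1,4,5} — only 2 is left for (r3,c1).
row 5 has {1,2,4,5}; column 1 has {1,2,4,5} — only 3 is left for (r5,c1).

4 1 5 3 2 / 1 2 4 5 3 / 2 5 3 4 1 / 5 3 2 1 4 / 3 4 1 2 5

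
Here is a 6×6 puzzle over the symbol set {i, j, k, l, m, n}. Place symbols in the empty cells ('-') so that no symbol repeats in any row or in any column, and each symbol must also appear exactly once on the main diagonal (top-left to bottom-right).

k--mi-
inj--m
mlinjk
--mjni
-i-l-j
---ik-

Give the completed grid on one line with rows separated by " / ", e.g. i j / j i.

k j l m i n / i n j k l m / m l i n j k / l k m j n i / n i k l m j / j m n i k l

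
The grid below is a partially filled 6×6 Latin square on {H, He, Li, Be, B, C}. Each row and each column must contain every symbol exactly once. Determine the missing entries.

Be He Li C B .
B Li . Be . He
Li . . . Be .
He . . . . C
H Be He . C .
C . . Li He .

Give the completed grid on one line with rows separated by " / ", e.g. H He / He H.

Be He Li C B H / B Li C Be H He / Li C H He Be B / He B Be H Li C / H Be He B C Li / C H B Li He Be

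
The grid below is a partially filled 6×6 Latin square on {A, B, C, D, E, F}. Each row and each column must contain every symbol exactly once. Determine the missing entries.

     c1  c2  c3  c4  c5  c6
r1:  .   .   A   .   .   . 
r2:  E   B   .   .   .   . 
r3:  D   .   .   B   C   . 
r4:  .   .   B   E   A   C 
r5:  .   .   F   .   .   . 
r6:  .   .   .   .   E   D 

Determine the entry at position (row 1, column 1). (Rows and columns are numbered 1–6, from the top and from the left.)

Cell (r3,c3): row 3 has {B,C,D}; column 3 has {A,B,F} → E.
Cell (r4,c1): row 4 has {A,B,C,E}; column 1 has {D,E} → F.
Cell (r4,c2): row 4 has {A,B,C,E,F}; column 2 has {B} → D.
Cell (r6,c3): row 6 has {D,E}; column 3 has {A,B,E,F} → C.
Cell (r2,c3): row 2 has {B,E}; column 3 has {A,B,C,E,F} → D.
Cell (r2,c5): row 2 has {B,D,E}; column 5 has {A,C,E} → F.
Cell (r2,c6): row 2 has {B,D,E,F}; column 6 has {C,D} → A.
Cell (r3,c6): row 3 has {B,C,D,E}; column 6 has {A,C,D} → F.
Cell (r2,c4): row 2 has {A,B,D,E,F}; column 4 has {B,E} → C.
Cell (r3,c2): row 3 has {B,C,D,E,F}; column 2 has {B,D} → A.
Cell (r6,c2): row 6 has {C,D,E}; column 2 has {A,B,D} → F.
Cell (r6,c4): row 6 has {C,D,E,F}; column 4 has {B,C,E} → A.
Cell (r5,c4): row 5 has {F}; column 4 has {A,B,C,E} → D.
Cell (r5,c5): row 5 has {D,F}; column 5 has {A,C,E,F} → B.
Cell (r5,c6): row 5 has {B,D,F}; column 6 has {A,C,D,F} → E.
Cell (r6,c1): row 6 has {A,C,D,E,F}; column 1 has {D,E,F} → B.
Cell (r1,c1): row 1 has {A}; column 1 has {B,D,E,F} → C.

C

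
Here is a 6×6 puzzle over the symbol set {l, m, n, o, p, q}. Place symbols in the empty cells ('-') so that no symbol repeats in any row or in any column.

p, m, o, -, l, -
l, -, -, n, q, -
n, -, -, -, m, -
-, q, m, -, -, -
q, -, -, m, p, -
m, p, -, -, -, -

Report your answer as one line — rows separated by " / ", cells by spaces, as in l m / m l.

p m o q l n / l o p n q m / n l q o m p / o q m p n l / q n l m p o / m p n l o q

(r1,c4) = q
(r1,c6) = n
(r2,c2) = o
(r2,c3) = p
(r2,c6) = m
(r3,c2) = l
(r3,c3) = q
(r4,c1) = o
(r4,c5) = n
(r5,c2) = n
(r5,c3) = l
(r5,c6) = o
(r6,c3) = n
(r6,c5) = o
(r3,c6) = p
(r4,c6) = l
(r6,c4) = l
(r6,c6) = q
(r3,c4) = o
(r4,c4) = p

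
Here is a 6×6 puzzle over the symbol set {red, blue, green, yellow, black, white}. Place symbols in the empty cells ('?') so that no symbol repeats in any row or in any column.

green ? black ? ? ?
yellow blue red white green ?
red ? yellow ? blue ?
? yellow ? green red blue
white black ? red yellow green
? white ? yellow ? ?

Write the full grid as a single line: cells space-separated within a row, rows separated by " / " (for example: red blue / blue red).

green red black blue white yellow / yellow blue red white green black / red green yellow black blue white / black yellow white green red blue / white black blue red yellow green / blue white green yellow black red

(r1,c2) = red
(r1,c4) = blue
(r1,c5) = white
(r1,c6) = yellow
(r2,c6) = black
(r3,c2) = green
(r3,c4) = black
(r3,c6) = white
(r4,c1) = black
(r4,c3) = white
(r5,c3) = blue
(r6,c1) = blue
(r6,c3) = green
(r6,c5) = black
(r6,c6) = red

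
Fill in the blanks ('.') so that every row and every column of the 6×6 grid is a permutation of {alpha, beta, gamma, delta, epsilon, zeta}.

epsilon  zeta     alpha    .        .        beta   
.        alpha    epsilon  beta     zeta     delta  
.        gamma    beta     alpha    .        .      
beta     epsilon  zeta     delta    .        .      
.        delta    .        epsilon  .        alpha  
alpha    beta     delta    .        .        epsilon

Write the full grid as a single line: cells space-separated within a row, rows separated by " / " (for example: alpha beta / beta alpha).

At row 1, column 4: row 1 has {alpha,beta,epsilon,zeta}; column 4 has {alpha,beta,delta,epsilon}; that leaves gamma.
At row 1, column 5: row 1 has {alpha,beta,gamma,epsilon,zeta}; column 5 has {zeta}; that leaves delta.
At row 2, column 1: row 2 has {alpha,beta,delta,epsilon,zeta}; column 1 has {alpha,beta,epsilon}; that leaves gamma.
At row 3, column 5: row 3 has {alpha,beta,gamma}; column 5 has {delta,zeta}; that leaves epsilon.
At row 3, column 6: row 3 has {alpha,beta,gamma,epsilon}; column 6 has {alpha,beta,delta,epsilon}; that leaves zeta.
At row 4, column 6: row 4 has {beta,delta,epsilon,zeta}; column 6 has {alpha,beta,delta,epsilon,zeta}; that leaves gamma.
At row 5, column 1: row 5 has {alpha,delta,epsilon}; column 1 has {alpha,beta,gamma,epsilon}; that leaves zeta.
At row 5, column 3: row 5 has {alpha,delta,epsilon,zeta}; column 3 has {alpha,beta,delta,epsilon,zeta}; that leaves gamma.
At row 5, column 5: row 5 has {alpha,gamma,delta,epsilon,zeta}; column 5 has {delta,epsilon,zeta}; that leaves beta.
At row 6, column 4: row 6 has {alpha,beta,delta,epsilon}; column 4 has {alpha,beta,gamma,delta,epsilon}; that leaves zeta.
At row 6, column 5: row 6 has {alpha,beta,delta,epsilon,zeta}; column 5 has {beta,delta,epsilon,zeta}; that leaves gamma.
At row 3, column 1: row 3 has {alpha,beta,gamma,epsilon,zeta}; column 1 has {alpha,beta,gamma,epsilon,zeta}; that leaves delta.
At row 4, column 5: row 4 has {beta,gamma,delta,epsilon,zeta}; column 5 has {beta,gamma,delta,epsilon,zeta}; that leaves alpha.

epsilon zeta alpha gamma delta beta / gamma alpha epsilon beta zeta delta / delta gamma beta alpha epsilon zeta / beta epsilon zeta delta alpha gamma / zeta delta gamma epsilon beta alpha / alpha beta delta zeta gamma epsilon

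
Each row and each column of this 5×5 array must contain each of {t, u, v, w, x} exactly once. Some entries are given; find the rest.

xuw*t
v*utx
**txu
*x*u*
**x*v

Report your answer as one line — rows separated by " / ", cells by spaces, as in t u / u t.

x u w v t / v w u t x / w v t x u / t x v u w / u t x w v

(r1,c4) = v
(r2,c2) = w
(r3,c1) = w
(r3,c2) = v
(r4,c1) = t
(r4,c3) = v
(r4,c5) = w
(r5,c1) = u
(r5,c2) = t
(r5,c4) = w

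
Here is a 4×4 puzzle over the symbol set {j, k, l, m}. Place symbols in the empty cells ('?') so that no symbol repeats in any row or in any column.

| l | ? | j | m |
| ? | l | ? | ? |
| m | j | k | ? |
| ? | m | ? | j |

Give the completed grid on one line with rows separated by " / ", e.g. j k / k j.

(r1,c2) = k
(r2,c3) = m
(r2,c4) = k
(r3,c4) = l
(r4,c1) = k
(r4,c3) = l
(r2,c1) = j

l k j m / j l m k / m j k l / k m l j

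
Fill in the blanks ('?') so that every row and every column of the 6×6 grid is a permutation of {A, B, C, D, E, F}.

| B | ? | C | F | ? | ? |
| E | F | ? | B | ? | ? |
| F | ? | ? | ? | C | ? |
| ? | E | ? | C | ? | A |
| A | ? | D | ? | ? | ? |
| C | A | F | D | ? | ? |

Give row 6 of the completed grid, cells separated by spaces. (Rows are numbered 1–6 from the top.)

(r1,c2) = D
(r1,c6) = E
(r2,c3) = A
(r2,c5) = D
(r2,c6) = C
(r3,c2) = B
(r3,c3) = E
(r3,c4) = A
(r3,c6) = D
(r4,c1) = D
(r4,c3) = B
(r4,c5) = F
(r5,c2) = C
(r5,c4) = E
(r5,c5) = B
(r5,c6) = F
(r6,c5) = E
(r6,c6) = B

C A F D E B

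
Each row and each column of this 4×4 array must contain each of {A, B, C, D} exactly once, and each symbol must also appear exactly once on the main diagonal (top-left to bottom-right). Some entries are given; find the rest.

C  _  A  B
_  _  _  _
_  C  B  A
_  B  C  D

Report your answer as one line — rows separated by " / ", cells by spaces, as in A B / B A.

C D A B / B A D C / D C B A / A B C D

At row 1, column 2: row 1 has {A,B,C}; column 2 has {B,C}; that leaves D.
At row 2, column 2: row 2 is empty so far; column 2 has {B,C,D}; the diagonal has {B,C,D}; that leaves A.
At row 2, column 3: row 2 has {A}; column 3 has {A,B,C}; that leaves D.
At row 2, column 4: row 2 has {A,D}; column 4 has {A,B,D}; that leaves C.
At row 3, column 1: row 3 has {A,B,C}; column 1 has {C}; that leaves D.
At row 4, column 1: row 4 has {B,C,D}; column 1 has {C,D}; that leaves A.
At row 2, column 1: row 2 has {A,C,D}; column 1 has {A,C,D}; that leaves B.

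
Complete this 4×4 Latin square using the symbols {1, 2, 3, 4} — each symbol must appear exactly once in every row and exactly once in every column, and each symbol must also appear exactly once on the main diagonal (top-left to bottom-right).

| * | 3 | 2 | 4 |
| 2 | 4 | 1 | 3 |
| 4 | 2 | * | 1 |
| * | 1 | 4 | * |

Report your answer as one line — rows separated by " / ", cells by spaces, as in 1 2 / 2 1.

1 3 2 4 / 2 4 1 3 / 4 2 3 1 / 3 1 4 2

(r1,c1) = 1
(r3,c3) = 3
(r4,c1) = 3
(r4,c4) = 2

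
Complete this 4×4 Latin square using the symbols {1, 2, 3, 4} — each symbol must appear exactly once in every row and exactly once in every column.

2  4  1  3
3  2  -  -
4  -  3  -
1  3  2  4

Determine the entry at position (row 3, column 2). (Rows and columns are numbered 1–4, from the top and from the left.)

Cell (r2,c3): row 2 has {2,3}; column 3 has {1,2,3} → 4.
Cell (r2,c4): row 2 has {2,3,4}; column 4 has {3,4} → 1.
Cell (r3,c2): row 3 has {3,4}; column 2 has {2,3,4} → 1.

1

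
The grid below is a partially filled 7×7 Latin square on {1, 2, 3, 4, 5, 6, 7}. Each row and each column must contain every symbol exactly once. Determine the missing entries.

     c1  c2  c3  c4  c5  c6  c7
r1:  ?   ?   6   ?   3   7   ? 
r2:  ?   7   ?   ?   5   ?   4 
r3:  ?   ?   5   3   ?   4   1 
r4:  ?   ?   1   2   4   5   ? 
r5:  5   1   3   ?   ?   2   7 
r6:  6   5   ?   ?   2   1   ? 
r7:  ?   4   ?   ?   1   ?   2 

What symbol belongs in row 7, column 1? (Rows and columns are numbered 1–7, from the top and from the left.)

3

At row 1, column 2: row 1 has {3,6,7}; column 2 has {1,4,5,7}; that leaves 2.
At row 1, column 7: row 1 has {2,3,6,7}; column 7 has {1,2,4,7}; that leaves 5.
At row 2, column 3: row 2 has {4,5,7}; column 3 has {1,3,5,6}; that leaves 2.
At row 3, column 2: row 3 has {1,3,4,5}; column 2 has {1,2,4,5,7}; that leaves 6.
At row 3, column 5: row 3 has {1,3,4,5,6}; column 5 has {1,2,3,4,5}; that leaves 7.
At row 4, column 2: row 4 has {1,2,4,5}; column 2 has {1,2,4,5,6,7}; that leaves 3.
At row 4, column 7: row 4 has {1,2,3,4,5}; column 7 has {1,2,4,5,7}; that leaves 6.
At row 5, column 5: row 5 has {1,2,3,5,7}; column 5 has {1,2,3,4,5,7}; that leaves 6.
At row 6, column 7: row 6 has {1,2,5,6}; column 7 has {1,2,4,5,6,7}; that leaves 3.
At row 7, column 3: row 7 has {1,2,4}; column 3 has {1,2,3,5,6}; that leaves 7.
At row 3, column 1: row 3 has {1,3,4,5,6,7}; column 1 has {5,6}; that leaves 2.
At row 4, column 1: row 4 has {1,2,3,4,5,6}; column 1 has {2,5,6}; that leaves 7.
At row 5, column 4: row 5 has {1,2,3,5,6,7}; column 4 has {2,3}; that leaves 4.
At row 6, column 3: row 6 has {1,2,3,5,6}; column 3 has {1,2,3,5,6,7}; that leaves 4.
At row 6, column 4: row 6 has {1,2,3,4,5,6}; column 4 has {2,3,4}; that leaves 7.
At row 7, column 1: row 7 has {1,2,4,7}; column 1 has {2,5,6,7}; that leaves 3.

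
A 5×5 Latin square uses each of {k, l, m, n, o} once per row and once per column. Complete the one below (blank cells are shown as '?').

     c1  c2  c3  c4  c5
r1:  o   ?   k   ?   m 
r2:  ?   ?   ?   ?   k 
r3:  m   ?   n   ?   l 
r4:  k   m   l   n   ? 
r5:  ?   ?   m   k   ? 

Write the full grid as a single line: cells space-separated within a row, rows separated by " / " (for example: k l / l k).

(r1,c4): row 1 has {k,m,o}; column 4 has {k,n}, so it must be l.
(r2,c3): row 2 has {k}; column 3 has {k,l,m,n}, so it must be o.
(r2,c4): row 2 has {k,o}; column 4 has {k,l,n}, so it must be m.
(r3,c4): row 3 has {l,m,n}; column 4 has {k,l,m,n}, so it must be o.
(r4,c5): row 4 has {k,l,m,n}; column 5 has {k,l,m}, so it must be o.
(r5,c5): row 5 has {k,m}; column 5 has {k,l,m,o}, so it must be n.
(r1,c2): row 1 has {k,l,m,o}; column 2 has {m}, so it must be n.
(r2,c2): row 2 has {k,m,o}; column 2 has {m,n}, so it must be l.
(r3,c2): row 3 has {l,m,n,o}; column 2 has {l,m,n}, so it must be k.
(r5,c1): row 5 has {k,m,n}; column 1 has {k,m,o}, so it must be l.
(r5,c2): row 5 has {k,l,m,n}; column 2 has {k,l,m,n}, so it must be o.
(r2,c1): row 2 has {k,l,m,o}; column 1 has {k,l,m,o}, so it must be n.

o n k l m / n l o m k / m k n o l / k m l n o / l o m k n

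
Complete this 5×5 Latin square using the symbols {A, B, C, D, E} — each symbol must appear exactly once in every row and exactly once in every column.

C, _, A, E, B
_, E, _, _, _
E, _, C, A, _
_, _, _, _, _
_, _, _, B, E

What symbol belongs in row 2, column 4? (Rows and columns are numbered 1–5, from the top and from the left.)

row 1 has {A,B,C,E}; column 2 has {E} — only D is left for (r1,c2).
row 3 has {A,C,E}; column 2 has {D,E} — only B is left for (r3,c2).
row 3 has {A,B,C,E}; column 5 has {B,E} — only D is left for (r3,c5).
row 5 has {B,E}; column 3 has {A,C} — only D is left for (r5,c3).
row 2 has {E}; column 3 has {A,C,D} — only B is left for (r2,c3).
row 4 is empty so far; column 3 has {A,B,C,D} — only E is left for (r4,c3).
row 5 has {B,D,E}; column 1 has {C,E} — only A is left for (r5,c1).
row 5 has {A,B,D,E}; column 2 has {B,D,E} — only C is left for (r5,c2).
row 2 has {B,E}; column 1 has {A,C,E} — only D is left for (r2,c1).
row 2 has {B,D,E}; column 4 has {A,B,E} — only C is left for (r2,c4).

C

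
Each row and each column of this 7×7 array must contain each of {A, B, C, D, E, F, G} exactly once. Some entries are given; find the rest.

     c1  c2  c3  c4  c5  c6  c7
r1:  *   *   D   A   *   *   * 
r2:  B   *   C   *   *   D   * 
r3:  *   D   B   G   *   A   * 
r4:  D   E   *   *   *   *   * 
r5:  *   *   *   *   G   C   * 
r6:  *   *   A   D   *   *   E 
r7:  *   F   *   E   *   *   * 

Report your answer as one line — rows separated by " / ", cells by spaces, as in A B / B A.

C B D A F E G / B G C F E D A / E D B G C A F / D E F C A G B / F A E B G C D / G C A D B F E / A F G E D B C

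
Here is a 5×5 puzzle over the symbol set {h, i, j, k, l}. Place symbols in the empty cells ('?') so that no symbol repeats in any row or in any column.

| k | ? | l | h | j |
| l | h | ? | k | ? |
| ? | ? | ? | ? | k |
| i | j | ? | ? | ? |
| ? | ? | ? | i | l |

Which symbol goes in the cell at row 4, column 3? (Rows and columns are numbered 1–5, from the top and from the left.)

k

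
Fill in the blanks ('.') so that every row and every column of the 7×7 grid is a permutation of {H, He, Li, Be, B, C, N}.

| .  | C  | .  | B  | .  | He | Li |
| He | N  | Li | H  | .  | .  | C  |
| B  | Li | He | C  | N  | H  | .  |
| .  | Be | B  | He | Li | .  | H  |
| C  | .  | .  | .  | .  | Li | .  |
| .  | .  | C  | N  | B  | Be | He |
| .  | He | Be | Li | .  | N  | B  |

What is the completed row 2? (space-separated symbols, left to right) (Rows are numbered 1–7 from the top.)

He N Li H Be B C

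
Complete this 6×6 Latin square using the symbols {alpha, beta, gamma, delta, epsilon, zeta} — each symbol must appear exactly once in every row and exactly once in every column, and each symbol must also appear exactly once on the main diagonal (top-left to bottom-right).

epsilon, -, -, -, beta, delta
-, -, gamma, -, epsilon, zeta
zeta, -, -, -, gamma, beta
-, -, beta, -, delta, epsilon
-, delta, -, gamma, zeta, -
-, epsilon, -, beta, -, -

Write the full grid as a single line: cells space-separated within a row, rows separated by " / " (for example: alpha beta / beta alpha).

epsilon gamma alpha zeta beta delta / alpha beta gamma delta epsilon zeta / zeta alpha delta epsilon gamma beta / gamma zeta beta alpha delta epsilon / beta delta epsilon gamma zeta alpha / delta epsilon zeta beta alpha gamma

Cell (r3,c2): row 3 has {beta,gamma,zeta}; column 2 has {delta,epsilon} → alpha.
Cell (r3,c3): row 3 has {alpha,beta,gamma,zeta}; column 3 has {beta,gamma}; the diagonal has {epsilon,zeta} → delta.
Cell (r3,c4): row 3 has {alpha,beta,gamma,delta,zeta}; column 4 has {beta,gamma} → epsilon.
Cell (r4,c4): row 4 has {beta,delta,epsilon}; column 4 has {beta,gamma,epsilon}; the diagonal has {delta,epsilon,zeta} → alpha.
Cell (r5,c6): row 5 has {gamma,delta,zeta}; column 6 has {beta,delta,epsilon,zeta} → alpha.
Cell (r6,c5): row 6 has {beta,epsilon}; column 5 has {beta,gamma,delta,epsilon,zeta} → alpha.
Cell (r6,c6): row 6 has {alpha,beta,epsilon}; column 6 has {alpha,beta,delta,epsilon,zeta}; the diagonal has {alpha,delta,epsilon,zeta} → gamma.
Cell (r1,c4): row 1 has {beta,delta,epsilon}; column 4 has {alpha,beta,gamma,epsilon} → zeta.
Cell (r2,c2): row 2 has {gamma,epsilon,zeta}; column 2 has {alpha,delta,epsilon}; the diagonal has {alpha,gamma,delta,epsilon,zeta} → beta.
Cell (r2,c4): row 2 has {beta,gamma,epsilon,zeta}; column 4 has {alpha,beta,gamma,epsilon,zeta} → delta.
Cell (r4,c1): row 4 has {alpha,beta,delta,epsilon}; column 1 has {epsilon,zeta} → gamma.
Cell (r4,c2): row 4 has {alpha,beta,gamma,delta,epsilon}; column 2 has {alpha,beta,delta,epsilon} → zeta.
Cell (r5,c1): row 5 has {alpha,gamma,delta,zeta}; column 1 has {gamma,epsilon,zeta} → beta.
Cell (r5,c3): row 5 has {alpha,beta,gamma,delta,zeta}; column 3 has {beta,gamma,delta} → epsilon.
Cell (r6,c1): row 6 has {alpha,beta,gamma,epsilon}; column 1 has {beta,gamma,epsilon,zeta} → delta.
Cell (r6,c3): row 6 has {alpha,beta,gamma,delta,epsilon}; column 3 has {beta,gamma,delta,epsilon} → zeta.
Cell (r1,c2): row 1 has {beta,delta,epsilon,zeta}; column 2 has {alpha,beta,delta,epsilon,zeta} → gamma.
Cell (r1,c3): row 1 has {beta,gamma,delta,epsilon,zeta}; column 3 has {beta,gamma,delta,epsilon,zeta} → alpha.
Cell (r2,c1): row 2 has {beta,gamma,delta,epsilon,zeta}; column 1 has {beta,gamma,delta,epsilon,zeta} → alpha.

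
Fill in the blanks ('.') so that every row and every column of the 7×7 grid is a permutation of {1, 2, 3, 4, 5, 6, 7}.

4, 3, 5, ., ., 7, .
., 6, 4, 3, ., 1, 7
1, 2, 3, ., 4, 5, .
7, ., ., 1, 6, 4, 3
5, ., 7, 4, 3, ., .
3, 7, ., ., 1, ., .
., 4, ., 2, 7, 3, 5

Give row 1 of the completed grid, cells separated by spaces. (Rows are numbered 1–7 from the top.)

4 3 5 6 2 7 1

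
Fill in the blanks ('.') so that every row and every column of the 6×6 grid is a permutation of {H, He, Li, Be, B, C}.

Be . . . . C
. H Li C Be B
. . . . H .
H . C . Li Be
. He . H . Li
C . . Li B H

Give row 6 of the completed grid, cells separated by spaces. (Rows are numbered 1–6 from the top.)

(r1,c5): row 1 has {Be,C}; column 5 has {H,Li,Be,B}, so it must be He.
(r2,c1): row 2 has {H,Li,Be,B,C}; column 1 has {H,Be,C}, so it must be He.
(r3,c6): row 3 has {H}; column 6 has {H,Li,Be,B,C}, so it must be He.
(r4,c2): row 4 has {H,Li,Be,C}; column 2 has {H,He}, so it must be B.
(r4,c4): row 4 has {H,Li,Be,B,C}; column 4 has {H,Li,C}, so it must be He.
(r5,c1): row 5 has {H,He,Li}; column 1 has {H,He,Be,C}, so it must be B.
(r5,c3): row 5 has {H,He,Li,B}; column 3 has {Li,C}, so it must be Be.
(r5,c5): row 5 has {H,He,Li,Be,B}; column 5 has {H,He,Li,Be,B}, so it must be C.
(r6,c2): row 6 has {H,Li,B,C}; column 2 has {H,He,B}, so it must be Be.
(r6,c3): row 6 has {H,Li,Be,B,C}; column 3 has {Li,Be,C}, so it must be He.

C Be He Li B H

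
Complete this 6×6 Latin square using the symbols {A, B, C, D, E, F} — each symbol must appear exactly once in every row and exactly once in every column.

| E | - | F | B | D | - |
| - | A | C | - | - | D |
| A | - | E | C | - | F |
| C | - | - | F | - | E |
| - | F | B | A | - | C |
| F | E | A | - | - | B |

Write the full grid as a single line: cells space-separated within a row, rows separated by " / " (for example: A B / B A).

E C F B D A / B A C E F D / A D E C B F / C B D F A E / D F B A E C / F E A D C B

row 1 has {B,D,E,F}; column 2 has {A,E,F} — only C is left for (r1,c2).
row 1 has {B,C,D,E,F}; column 6 has {B,C,D,E,F} — only A is left for (r1,c6).
row 2 has {A,C,D}; column 1 has {A,C,E,F} — only B is left for (r2,c1).
row 2 has {A,B,C,D}; column 4 has {A,B,C,F} — only E is left for (r2,c4).
row 2 has {A,B,C,D,E}; column 5 has {D} — only F is left for (r2,c5).
row 3 has {A,C,E,F}; column 5 has {D,F} — only B is left for (r3,c5).
row 4 has {C,E,F}; column 3 has {A,B,C,E,F} — only D is left for (r4,c3).
row 4 has {C,D,E,F}; column 5 has {B,D,F} — only A is left for (r4,c5).
row 5 has {A,B,C,F}; column 1 has {A,B,C,E,F} — only D is left for (r5,c1).
row 5 has {A,B,C,D,F}; column 5 has {A,B,D,F} — only E is left for (r5,c5).
row 6 has {A,B,E,F}; column 4 has {A,B,C,E,F} — only D is left for (r6,c4).
row 6 has {A,B,D,E,F}; column 5 has {A,B,D,E,F} — only C is left for (r6,c5).
row 3 has {A,B,C,E,F}; column 2 has {A,C,E,F} — only D is left for (r3,c2).
row 4 has {A,C,D,E,F}; column 2 has {A,C,D,E,F} — only B is left for (r4,c2).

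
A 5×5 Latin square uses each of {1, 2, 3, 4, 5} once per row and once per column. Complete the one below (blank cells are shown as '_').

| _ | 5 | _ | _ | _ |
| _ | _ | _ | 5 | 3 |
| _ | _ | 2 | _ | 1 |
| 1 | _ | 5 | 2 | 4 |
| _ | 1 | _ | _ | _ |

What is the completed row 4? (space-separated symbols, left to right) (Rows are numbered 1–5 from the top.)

1 3 5 2 4

(r1,c5) = 2
(r4,c2) = 3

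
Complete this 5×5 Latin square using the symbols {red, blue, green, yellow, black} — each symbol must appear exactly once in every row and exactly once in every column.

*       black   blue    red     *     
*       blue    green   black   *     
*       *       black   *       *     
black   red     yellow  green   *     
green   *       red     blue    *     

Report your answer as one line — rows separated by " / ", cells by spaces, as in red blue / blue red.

yellow black blue red green / red blue green black yellow / blue green black yellow red / black red yellow green blue / green yellow red blue black

Cell (r1,c1): row 1 has {red,blue,black}; column 1 has {green,black} → yellow.
Cell (r1,c5): row 1 has {red,blue,yellow,black}; column 5 is empty so far → green.
Cell (r2,c1): row 2 has {blue,green,black}; column 1 has {green,yellow,black} → red.
Cell (r2,c5): row 2 has {red,blue,green,black}; column 5 has {green} → yellow.
Cell (r3,c1): row 3 has {black}; column 1 has {red,green,yellow,black} → blue.
Cell (r3,c4): row 3 has {blue,black}; column 4 has {red,blue,green,black} → yellow.
Cell (r3,c5): row 3 has {blue,yellow,black}; column 5 has {green,yellow} → red.
Cell (r4,c5): row 4 has {red,green,yellow,black}; column 5 has {red,green,yellow} → blue.
Cell (r5,c2): row 5 has {red,blue,green}; column 2 has {red,blue,black} → yellow.
Cell (r5,c5): row 5 has {red,blue,green,yellow}; column 5 has {red,blue,green,yellow} → black.
Cell (r3,c2): row 3 has {red,blue,yellow,black}; column 2 has {red,blue,yellow,black} → green.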